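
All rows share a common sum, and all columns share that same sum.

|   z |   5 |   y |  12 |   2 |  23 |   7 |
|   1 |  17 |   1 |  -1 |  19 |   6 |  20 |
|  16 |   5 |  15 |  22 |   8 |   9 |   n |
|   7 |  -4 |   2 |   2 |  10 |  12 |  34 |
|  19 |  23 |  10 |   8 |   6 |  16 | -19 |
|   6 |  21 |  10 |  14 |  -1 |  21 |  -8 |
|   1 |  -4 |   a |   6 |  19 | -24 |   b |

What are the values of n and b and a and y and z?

n = -12, b = 41, a = 24, y = 1, z = 13

Rows 2 and 4 both sum to 63, so that's the common total.
Column 1: 1 + 16 + 7 + 19 + 6 + 1 = 50, so its missing entry is 63 − 50 = 13.
Row 1: 13 + 5 + 12 + 2 + 23 + 7 = 62, so its missing entry is 63 − 62 = 1.
Column 3: 1 + 1 + 15 + 2 + 10 + 10 = 39, so its missing entry is 63 − 39 = 24.
Row 3: 16 + 5 + 15 + 22 + 8 + 9 = 75, so its missing entry is 63 − 75 = -12.
Row 7: 1 − 4 + 24 + 6 + 19 − 24 = 22, so its missing entry is 63 − 22 = 41.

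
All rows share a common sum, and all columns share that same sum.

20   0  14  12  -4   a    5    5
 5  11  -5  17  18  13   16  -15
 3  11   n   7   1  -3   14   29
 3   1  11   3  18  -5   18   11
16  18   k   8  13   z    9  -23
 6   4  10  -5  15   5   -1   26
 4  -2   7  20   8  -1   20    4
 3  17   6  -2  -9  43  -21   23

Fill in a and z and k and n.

a = 8, z = 0, k = 19, n = -2

Rows 2 and 4 both sum to 60, so that's the common total.
Row 1 has 20 + 0 + 14 + 12 − 4 + 5 + 5 = 52; the blank must be 60 − 52 = 8.
Column 6 has 8 + 13 − 3 − 5 + 5 − 1 + 43 = 60; the blank must be 60 − 60 = 0.
Row 5 has 16 + 18 + 8 + 13 + 0 + 9 − 23 = 41; the blank must be 60 − 41 = 19.
Row 3 has 3 + 11 + 7 + 1 − 3 + 14 + 29 = 62; the blank must be 60 − 62 = -2.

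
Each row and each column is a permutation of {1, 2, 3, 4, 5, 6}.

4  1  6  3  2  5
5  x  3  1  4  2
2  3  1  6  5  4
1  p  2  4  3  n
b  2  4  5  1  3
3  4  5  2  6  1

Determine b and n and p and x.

b = 6, n = 6, p = 5, x = 6

For row 2, column 2: row 2 already has {1, 2, 3, 4, 5}; that leaves 6.
Cell (4,2): column 2 already has {1, 2, 3, 4, 6} → 5.
At (row 5, col 1): row 5 already has {1, 2, 3, 4, 5}, so the value is 6.
At (row 4, col 6): row 4 already has {1, 2, 3, 4, 5}, so the value is 6.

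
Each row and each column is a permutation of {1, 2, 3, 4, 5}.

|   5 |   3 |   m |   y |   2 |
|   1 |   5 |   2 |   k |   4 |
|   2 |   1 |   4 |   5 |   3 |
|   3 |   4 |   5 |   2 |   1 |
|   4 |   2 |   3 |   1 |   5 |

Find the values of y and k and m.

For row 1, column 3: column 3 already has {2, 3, 4, 5}; that leaves 1.
For row 1, column 4: row 1 already has {1, 2, 3, 5}; that leaves 4.
At (row 2, col 4): row 2 already has {1, 2, 4, 5}, so the value is 3.

y = 4, k = 3, m = 1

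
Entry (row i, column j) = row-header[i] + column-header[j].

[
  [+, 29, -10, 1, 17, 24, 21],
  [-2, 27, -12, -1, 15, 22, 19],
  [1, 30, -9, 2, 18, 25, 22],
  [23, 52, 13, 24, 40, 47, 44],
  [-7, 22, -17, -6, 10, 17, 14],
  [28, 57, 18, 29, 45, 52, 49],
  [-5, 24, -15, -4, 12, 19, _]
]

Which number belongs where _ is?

16

-5 + 21 = 16.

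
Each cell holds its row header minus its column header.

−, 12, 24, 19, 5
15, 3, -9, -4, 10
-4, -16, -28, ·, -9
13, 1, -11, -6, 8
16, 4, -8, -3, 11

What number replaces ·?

-23

-4 − 19 = -23.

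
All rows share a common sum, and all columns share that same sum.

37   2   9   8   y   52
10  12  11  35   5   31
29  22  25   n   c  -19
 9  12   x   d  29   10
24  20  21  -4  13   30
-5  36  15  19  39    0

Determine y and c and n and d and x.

Rows 2 and 5 both sum to 104, so that's the common total.
The known cells in row 1 total 108, leaving 104 − 108 = -4 for the blank.
The known cells in column 5 total 82, leaving 104 − 82 = 22 for the blank.
The known cells in row 3 total 79, leaving 104 − 79 = 25 for the blank.
The known cells in column 4 total 83, leaving 104 − 83 = 21 for the blank.
The known cells in row 4 total 81, leaving 104 − 81 = 23 for the blank.

y = -4, c = 22, n = 25, d = 21, x = 23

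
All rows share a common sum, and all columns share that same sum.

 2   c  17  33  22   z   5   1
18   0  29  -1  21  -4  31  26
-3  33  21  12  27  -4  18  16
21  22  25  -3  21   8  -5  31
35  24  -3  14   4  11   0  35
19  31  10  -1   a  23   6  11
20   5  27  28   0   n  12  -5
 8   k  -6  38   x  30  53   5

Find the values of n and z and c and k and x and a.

n = 33, z = 23, c = 17, k = -12, x = 4, a = 21

Rows 2 and 3 both sum to 120, so that's the common total.
The known cells in row 7 total 87, leaving 120 − 87 = 33 for the blank.
The known cells in row 6 total 99, leaving 120 − 99 = 21 for the blank.
The known cells in column 5 total 116, leaving 120 − 116 = 4 for the blank.
The known cells in row 8 total 132, leaving 120 − 132 = -12 for the blank.
The known cells in column 2 total 103, leaving 120 − 103 = 17 for the blank.
The known cells in row 1 total 97, leaving 120 − 97 = 23 for the blank.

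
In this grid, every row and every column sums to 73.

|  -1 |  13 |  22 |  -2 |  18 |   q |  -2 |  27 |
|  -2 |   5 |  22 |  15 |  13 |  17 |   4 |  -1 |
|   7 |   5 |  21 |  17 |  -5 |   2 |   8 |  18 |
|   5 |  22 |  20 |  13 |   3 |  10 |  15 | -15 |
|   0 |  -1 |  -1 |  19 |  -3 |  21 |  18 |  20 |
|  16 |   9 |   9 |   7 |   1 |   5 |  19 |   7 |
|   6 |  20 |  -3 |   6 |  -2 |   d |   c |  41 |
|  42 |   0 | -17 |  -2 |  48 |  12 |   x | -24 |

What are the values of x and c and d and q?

Row 8: 42 + 0 − 17 − 2 + 48 + 12 − 24 = 59, so its missing entry is 73 − 59 = 14.
Column 7: -2 + 4 + 8 + 15 + 18 + 19 + 14 = 76, so its missing entry is 73 − 76 = -3.
Row 7: 6 + 20 − 3 + 6 − 2 − 3 + 41 = 65, so its missing entry is 73 − 65 = 8.
Row 1: -1 + 13 + 22 − 2 + 18 − 2 + 27 = 75, so its missing entry is 73 − 75 = -2.

x = 14, c = -3, d = 8, q = -2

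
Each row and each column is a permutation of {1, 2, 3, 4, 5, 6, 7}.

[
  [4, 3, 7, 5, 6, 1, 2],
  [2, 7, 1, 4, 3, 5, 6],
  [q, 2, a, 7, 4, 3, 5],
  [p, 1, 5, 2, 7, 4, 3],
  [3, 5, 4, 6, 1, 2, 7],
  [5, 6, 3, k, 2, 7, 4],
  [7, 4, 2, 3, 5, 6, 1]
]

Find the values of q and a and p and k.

q = 1, a = 6, p = 6, k = 1

For row 6, column 4: row 6 already has {2, 3, 4, 5, 6, 7}; that leaves 1.
For row 3, column 3: column 3 already has {1, 2, 3, 4, 5, 7}; that leaves 6.
Cell (3,1): row 3 already has {2, 3, 4, 5, 6, 7} → 1.
For row 4, column 1: row 4 already has {1, 2, 3, 4, 5, 7}; that leaves 6.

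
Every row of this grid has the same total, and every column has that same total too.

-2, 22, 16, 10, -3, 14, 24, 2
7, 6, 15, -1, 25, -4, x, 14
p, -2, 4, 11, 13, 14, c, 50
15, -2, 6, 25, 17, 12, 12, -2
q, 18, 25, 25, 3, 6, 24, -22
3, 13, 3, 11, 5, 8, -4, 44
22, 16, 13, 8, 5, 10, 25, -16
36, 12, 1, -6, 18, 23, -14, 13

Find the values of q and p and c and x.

q = 4, p = -2, c = -5, x = 21

Rows 1 and 4 both sum to 83, so that's the common total.
The known cells in row 2 total 62, leaving 83 − 62 = 21 for the blank.
The known cells in row 5 total 79, leaving 83 − 79 = 4 for the blank.
The known cells in column 1 total 85, leaving 83 − 85 = -2 for the blank.
The known cells in row 3 total 88, leaving 83 − 88 = -5 for the blank.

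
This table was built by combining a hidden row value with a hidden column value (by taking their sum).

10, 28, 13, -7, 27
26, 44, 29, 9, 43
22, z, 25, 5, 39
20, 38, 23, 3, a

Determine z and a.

z = 40, a = 37

The difference between any two rows is the same in every column — this is an addition table with the headers hidden.
Row 3 minus row 1 is 22 − 10 = 12, so its entry in column 2 is 28 + 12 = 40.
Row 4 minus row 1 is 20 − 10 = 10, so its entry in column 5 is 27 + 10 = 37.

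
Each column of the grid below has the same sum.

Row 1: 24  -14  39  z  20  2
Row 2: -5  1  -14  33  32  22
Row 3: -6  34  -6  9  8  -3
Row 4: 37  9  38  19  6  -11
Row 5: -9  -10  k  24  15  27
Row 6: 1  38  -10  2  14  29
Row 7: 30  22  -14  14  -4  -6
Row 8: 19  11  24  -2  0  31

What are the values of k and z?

k = 34, z = -8

The complete columns each total 91.
Column 3 is missing 91 − 57 = 34 (since 39 − 14 − 6 + 38 − 10 − 14 + 24 = 57).
Column 4 is missing 91 − 99 = -8 (since 33 + 9 + 19 + 24 + 2 + 14 − 2 = 99).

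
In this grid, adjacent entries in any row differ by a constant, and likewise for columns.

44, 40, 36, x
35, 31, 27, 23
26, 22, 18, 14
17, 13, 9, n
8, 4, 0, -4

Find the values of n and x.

n = 5, x = 32

Along each row the entries change by -4 per step; down each column they change by -9.
Row 4: from 17 at column 1, stepping by -4 to column 4 gives 5.
Row 1: from 44 at column 1, stepping by -4 to column 4 gives 32.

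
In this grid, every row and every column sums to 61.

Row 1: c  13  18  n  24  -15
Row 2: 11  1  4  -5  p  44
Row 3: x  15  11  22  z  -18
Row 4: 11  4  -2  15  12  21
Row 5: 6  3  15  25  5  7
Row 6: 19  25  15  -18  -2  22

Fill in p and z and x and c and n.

p = 6, z = 16, x = 15, c = -1, n = 22

Column 4: -5 + 22 + 15 + 25 − 18 = 39, so its missing entry is 61 − 39 = 22.
Row 1: 13 + 18 + 22 + 24 − 15 = 62, so its missing entry is 61 − 62 = -1.
Column 1: -1 + 11 + 11 + 6 + 19 = 46, so its missing entry is 61 − 46 = 15.
Row 3: 15 + 15 + 11 + 22 − 18 = 45, so its missing entry is 61 − 45 = 16.
Row 2: 11 + 1 + 4 − 5 + 44 = 55, so its missing entry is 61 − 55 = 6.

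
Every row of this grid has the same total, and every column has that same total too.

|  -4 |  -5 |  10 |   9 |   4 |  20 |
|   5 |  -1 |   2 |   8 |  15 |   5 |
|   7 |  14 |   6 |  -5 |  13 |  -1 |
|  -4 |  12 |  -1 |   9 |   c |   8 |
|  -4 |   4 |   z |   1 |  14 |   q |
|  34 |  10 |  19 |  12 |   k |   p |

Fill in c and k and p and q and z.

c = 10, k = -22, p = -19, q = 21, z = -2

Rows 1 and 2 both sum to 34, so that's the common total.
The known cells in row 4 total 24, leaving 34 − 24 = 10 for the blank.
The known cells in column 5 total 56, leaving 34 − 56 = -22 for the blank.
The known cells in row 6 total 53, leaving 34 − 53 = -19 for the blank.
The known cells in column 3 total 36, leaving 34 − 36 = -2 for the blank.
The known cells in row 5 total 13, leaving 34 − 13 = 21 for the blank.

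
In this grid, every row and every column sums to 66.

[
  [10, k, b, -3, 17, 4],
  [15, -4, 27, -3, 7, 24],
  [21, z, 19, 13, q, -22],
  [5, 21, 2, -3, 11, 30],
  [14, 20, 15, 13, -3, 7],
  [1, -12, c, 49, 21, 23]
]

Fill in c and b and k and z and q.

c = -16, b = 19, k = 19, z = 22, q = 13

The known cells in column 5 total 53, leaving 66 − 53 = 13 for the blank.
The known cells in row 3 total 44, leaving 66 − 44 = 22 for the blank.
The known cells in column 2 total 47, leaving 66 − 47 = 19 for the blank.
The known cells in row 1 total 47, leaving 66 − 47 = 19 for the blank.
The known cells in row 6 total 82, leaving 66 − 82 = -16 for the blank.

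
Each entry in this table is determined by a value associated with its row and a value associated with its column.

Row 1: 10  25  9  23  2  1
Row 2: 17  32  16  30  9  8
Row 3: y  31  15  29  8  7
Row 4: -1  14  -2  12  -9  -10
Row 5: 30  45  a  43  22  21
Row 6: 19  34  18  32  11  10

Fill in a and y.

The difference between any two rows is the same in every column — this is an addition table with the headers hidden.
Row 5 minus row 1 is 43 − 23 = 20, so its entry in column 3 is 9 + 20 = 29.
Row 3 minus row 1 is 29 − 23 = 6, so its entry in column 1 is 10 + 6 = 16.

a = 29, y = 16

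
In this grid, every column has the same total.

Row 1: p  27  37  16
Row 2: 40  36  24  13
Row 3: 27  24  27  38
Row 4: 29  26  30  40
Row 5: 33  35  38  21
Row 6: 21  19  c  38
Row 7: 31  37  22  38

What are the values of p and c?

Column 2 sums to 204 and so does column 4; that's the common total.
In column 1 the known cells total 181, leaving 204 − 181 = 23.
In column 3 the known cells total 178, leaving 204 − 178 = 26.

p = 23, c = 26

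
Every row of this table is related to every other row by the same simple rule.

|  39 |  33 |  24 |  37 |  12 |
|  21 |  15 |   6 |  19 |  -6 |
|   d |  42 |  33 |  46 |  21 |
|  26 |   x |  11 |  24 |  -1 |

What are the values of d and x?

The difference between any two rows is the same in every column — this is an addition table with the headers hidden.
Row 3 minus row 1 is 33 − 24 = 9, so its entry in column 1 is 39 + 9 = 48.
Row 4 minus row 1 is 11 − 24 = -13, so its entry in column 2 is 33 + (-13) = 20.

d = 48, x = 20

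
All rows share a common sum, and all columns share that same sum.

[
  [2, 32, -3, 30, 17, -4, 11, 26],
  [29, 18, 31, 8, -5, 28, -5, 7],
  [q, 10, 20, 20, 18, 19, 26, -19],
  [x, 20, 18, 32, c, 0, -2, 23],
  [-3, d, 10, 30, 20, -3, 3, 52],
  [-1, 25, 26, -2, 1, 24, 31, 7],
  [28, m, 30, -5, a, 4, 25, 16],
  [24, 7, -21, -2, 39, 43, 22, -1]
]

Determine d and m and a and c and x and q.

d = 2, m = -3, a = 16, c = 5, x = 15, q = 17

Rows 1 and 2 both sum to 111, so that's the common total.
Row 3 has 10 + 20 + 20 + 18 + 19 + 26 − 19 = 94; the blank must be 111 − 94 = 17.
Column 1 has 2 + 29 + 17 − 3 − 1 + 28 + 24 = 96; the blank must be 111 − 96 = 15.
Row 4 has 15 + 20 + 18 + 32 + 0 − 2 + 23 = 106; the blank must be 111 − 106 = 5.
Column 5 has 17 − 5 + 18 + 5 + 20 + 1 + 39 = 95; the blank must be 111 − 95 = 16.
Row 7 has 28 + 30 − 5 + 16 + 4 + 25 + 16 = 114; the blank must be 111 − 114 = -3.
Row 5 has -3 + 10 + 30 + 20 − 3 + 3 + 52 = 109; the blank must be 111 − 109 = 2.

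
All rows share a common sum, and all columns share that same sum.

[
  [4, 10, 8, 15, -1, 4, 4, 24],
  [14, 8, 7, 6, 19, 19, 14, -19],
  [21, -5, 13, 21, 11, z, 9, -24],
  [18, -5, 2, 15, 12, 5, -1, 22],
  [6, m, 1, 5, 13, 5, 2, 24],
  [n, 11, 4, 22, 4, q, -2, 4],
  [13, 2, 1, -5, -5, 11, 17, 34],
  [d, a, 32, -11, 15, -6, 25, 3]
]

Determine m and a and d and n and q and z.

Rows 1 and 2 both sum to 68, so that's the common total.
The known cells in row 3 total 46, leaving 68 − 46 = 22 for the blank.
The known cells in column 6 total 60, leaving 68 − 60 = 8 for the blank.
The known cells in row 6 total 51, leaving 68 − 51 = 17 for the blank.
The known cells in column 1 total 93, leaving 68 − 93 = -25 for the blank.
The known cells in row 8 total 33, leaving 68 − 33 = 35 for the blank.
The known cells in row 5 total 56, leaving 68 − 56 = 12 for the blank.

m = 12, a = 35, d = -25, n = 17, q = 8, z = 22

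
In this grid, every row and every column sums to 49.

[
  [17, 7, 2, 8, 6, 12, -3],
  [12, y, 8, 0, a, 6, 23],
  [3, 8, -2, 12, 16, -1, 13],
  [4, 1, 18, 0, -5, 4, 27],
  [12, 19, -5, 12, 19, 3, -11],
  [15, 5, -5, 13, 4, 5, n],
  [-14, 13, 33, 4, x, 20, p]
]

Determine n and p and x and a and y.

Column 2 has 7 + 8 + 1 + 19 + 5 + 13 = 53; the blank must be 49 − 53 = -4.
Row 2 has 12 − 4 + 8 + 0 + 6 + 23 = 45; the blank must be 49 − 45 = 4.
Column 5 has 6 + 4 + 16 − 5 + 19 + 4 = 44; the blank must be 49 − 44 = 5.
Row 6 has 15 + 5 − 5 + 13 + 4 + 5 = 37; the blank must be 49 − 37 = 12.
Row 7 has -14 + 13 + 33 + 4 + 5 + 20 = 61; the blank must be 49 − 61 = -12.

n = 12, p = -12, x = 5, a = 4, y = -4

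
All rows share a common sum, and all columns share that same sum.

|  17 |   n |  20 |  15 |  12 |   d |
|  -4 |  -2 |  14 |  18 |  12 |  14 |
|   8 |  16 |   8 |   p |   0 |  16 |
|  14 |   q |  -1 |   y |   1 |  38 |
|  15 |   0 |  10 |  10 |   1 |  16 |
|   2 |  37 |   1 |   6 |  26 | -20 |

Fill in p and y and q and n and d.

p = 4, y = -1, q = 1, n = 0, d = -12

Rows 2 and 5 both sum to 52, so that's the common total.
The known cells in row 3 total 48, leaving 52 − 48 = 4 for the blank.
The known cells in column 4 total 53, leaving 52 − 53 = -1 for the blank.
The known cells in row 4 total 51, leaving 52 − 51 = 1 for the blank.
The known cells in column 2 total 52, leaving 52 − 52 = 0 for the blank.
The known cells in row 1 total 64, leaving 52 − 64 = -12 for the blank.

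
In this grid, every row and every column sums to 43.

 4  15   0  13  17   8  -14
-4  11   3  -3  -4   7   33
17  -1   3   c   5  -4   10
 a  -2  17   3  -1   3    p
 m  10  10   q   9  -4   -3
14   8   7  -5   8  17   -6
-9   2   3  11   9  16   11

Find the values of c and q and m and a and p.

Row 3 has 17 − 1 + 3 + 5 − 4 + 10 = 30; the blank must be 43 − 30 = 13.
Column 4 has 13 − 3 + 13 + 3 − 5 + 11 = 32; the blank must be 43 − 32 = 11.
Row 5 has 10 + 10 + 11 + 9 − 4 − 3 = 33; the blank must be 43 − 33 = 10.
Column 1 has 4 − 4 + 17 + 10 + 14 − 9 = 32; the blank must be 43 − 32 = 11.
Row 4 has 11 − 2 + 17 + 3 − 1 + 3 = 31; the blank must be 43 − 31 = 12.

c = 13, q = 11, m = 10, a = 11, p = 12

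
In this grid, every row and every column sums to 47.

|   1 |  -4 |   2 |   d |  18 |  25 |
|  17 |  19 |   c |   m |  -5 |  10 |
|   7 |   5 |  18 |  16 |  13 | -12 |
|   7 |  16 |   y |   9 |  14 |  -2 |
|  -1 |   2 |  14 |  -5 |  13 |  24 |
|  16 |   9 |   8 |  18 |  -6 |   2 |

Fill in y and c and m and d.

y = 3, c = 2, m = 4, d = 5

The known cells in row 4 total 44, leaving 47 − 44 = 3 for the blank.
The known cells in column 3 total 45, leaving 47 − 45 = 2 for the blank.
The known cells in row 2 total 43, leaving 47 − 43 = 4 for the blank.
The known cells in row 1 total 42, leaving 47 − 42 = 5 for the blank.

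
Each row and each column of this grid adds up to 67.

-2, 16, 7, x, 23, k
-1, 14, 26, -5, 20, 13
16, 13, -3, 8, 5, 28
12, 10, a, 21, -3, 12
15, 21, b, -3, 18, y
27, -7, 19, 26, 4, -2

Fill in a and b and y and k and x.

Column 4 has -5 + 8 + 21 − 3 + 26 = 47; the blank must be 67 − 47 = 20.
Row 1 has -2 + 16 + 7 + 20 + 23 = 64; the blank must be 67 − 64 = 3.
Column 6 has 3 + 13 + 28 + 12 − 2 = 54; the blank must be 67 − 54 = 13.
Row 5 has 15 + 21 − 3 + 18 + 13 = 64; the blank must be 67 − 64 = 3.
Row 4 has 12 + 10 + 21 − 3 + 12 = 52; the blank must be 67 − 52 = 15.

a = 15, b = 3, y = 13, k = 3, x = 20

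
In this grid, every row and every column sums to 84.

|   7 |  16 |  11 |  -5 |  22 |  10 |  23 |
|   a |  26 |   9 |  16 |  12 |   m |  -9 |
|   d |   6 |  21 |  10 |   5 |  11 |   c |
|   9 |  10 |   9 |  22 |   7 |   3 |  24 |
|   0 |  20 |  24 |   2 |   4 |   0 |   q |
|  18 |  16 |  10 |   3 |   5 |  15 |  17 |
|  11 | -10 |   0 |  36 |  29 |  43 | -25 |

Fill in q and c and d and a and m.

q = 34, c = 20, d = 11, a = 28, m = 2

Column 6 has 10 + 11 + 3 + 0 + 15 + 43 = 82; the blank must be 84 − 82 = 2.
Row 5 has 0 + 20 + 24 + 2 + 4 + 0 = 50; the blank must be 84 − 50 = 34.
Column 7 has 23 − 9 + 24 + 34 + 17 − 25 = 64; the blank must be 84 − 64 = 20.
Row 3 has 6 + 21 + 10 + 5 + 11 + 20 = 73; the blank must be 84 − 73 = 11.
Row 2 has 26 + 9 + 16 + 12 + 2 − 9 = 56; the blank must be 84 − 56 = 28.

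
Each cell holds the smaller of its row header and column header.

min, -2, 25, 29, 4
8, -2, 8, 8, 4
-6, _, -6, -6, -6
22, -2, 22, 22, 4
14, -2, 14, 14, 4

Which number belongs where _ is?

min(-6, -2) = -6.

-6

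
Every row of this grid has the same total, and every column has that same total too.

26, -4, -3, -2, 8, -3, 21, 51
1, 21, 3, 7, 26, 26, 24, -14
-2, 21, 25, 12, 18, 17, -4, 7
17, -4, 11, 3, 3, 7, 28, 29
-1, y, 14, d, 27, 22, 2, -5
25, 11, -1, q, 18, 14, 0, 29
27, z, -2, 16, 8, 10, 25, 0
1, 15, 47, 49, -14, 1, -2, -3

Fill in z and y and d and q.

z = 10, y = 24, d = 11, q = -2

Rows 1 and 2 both sum to 94, so that's the common total.
Row 6 has 25 + 11 − 1 + 18 + 14 + 0 + 29 = 96; the blank must be 94 − 96 = -2.
Row 7 has 27 − 2 + 16 + 8 + 10 + 25 + 0 = 84; the blank must be 94 − 84 = 10.
Column 2 has -4 + 21 + 21 − 4 + 11 + 10 + 15 = 70; the blank must be 94 − 70 = 24.
Row 5 has -1 + 24 + 14 + 27 + 22 + 2 − 5 = 83; the blank must be 94 − 83 = 11.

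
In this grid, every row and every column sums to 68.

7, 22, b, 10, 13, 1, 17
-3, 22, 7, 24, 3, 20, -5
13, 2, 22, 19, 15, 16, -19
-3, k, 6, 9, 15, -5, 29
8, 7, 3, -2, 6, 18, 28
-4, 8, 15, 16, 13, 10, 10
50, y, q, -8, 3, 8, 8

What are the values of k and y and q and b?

Row 4: -3 + 6 + 9 + 15 − 5 + 29 = 51, so its missing entry is 68 − 51 = 17.
Column 2: 22 + 22 + 2 + 17 + 7 + 8 = 78, so its missing entry is 68 − 78 = -10.
Row 7: 50 − 10 − 8 + 3 + 8 + 8 = 51, so its missing entry is 68 − 51 = 17.
Row 1: 7 + 22 + 10 + 13 + 1 + 17 = 70, so its missing entry is 68 − 70 = -2.

k = 17, y = -10, q = 17, b = -2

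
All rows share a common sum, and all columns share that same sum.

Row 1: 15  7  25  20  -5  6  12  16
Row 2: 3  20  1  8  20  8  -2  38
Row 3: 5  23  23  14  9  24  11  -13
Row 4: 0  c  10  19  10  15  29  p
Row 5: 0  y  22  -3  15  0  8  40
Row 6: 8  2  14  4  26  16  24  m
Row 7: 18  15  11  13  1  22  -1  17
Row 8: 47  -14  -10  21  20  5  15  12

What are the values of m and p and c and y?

Rows 1 and 2 both sum to 96, so that's the common total.
Row 5 has 0 + 22 − 3 + 15 + 0 + 8 + 40 = 82; the blank must be 96 − 82 = 14.
Column 2 has 7 + 20 + 23 + 14 + 2 + 15 − 14 = 67; the blank must be 96 − 67 = 29.
Row 4 has 0 + 29 + 10 + 19 + 10 + 15 + 29 = 112; the blank must be 96 − 112 = -16.
Row 6 has 8 + 2 + 14 + 4 + 26 + 16 + 24 = 94; the blank must be 96 − 94 = 2.

m = 2, p = -16, c = 29, y = 14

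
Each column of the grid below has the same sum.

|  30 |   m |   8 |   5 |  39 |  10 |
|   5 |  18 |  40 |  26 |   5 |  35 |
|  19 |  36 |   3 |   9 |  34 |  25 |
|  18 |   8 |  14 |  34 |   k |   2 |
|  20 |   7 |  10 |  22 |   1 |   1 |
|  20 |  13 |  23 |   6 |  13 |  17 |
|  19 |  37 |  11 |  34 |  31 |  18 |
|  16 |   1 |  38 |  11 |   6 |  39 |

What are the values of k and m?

The complete columns each total 147.
Column 5 is missing 147 − 129 = 18 (since 39 + 5 + 34 + 1 + 13 + 31 + 6 = 129).
Column 2 is missing 147 − 120 = 27 (since 18 + 36 + 8 + 7 + 13 + 37 + 1 = 120).

k = 18, m = 27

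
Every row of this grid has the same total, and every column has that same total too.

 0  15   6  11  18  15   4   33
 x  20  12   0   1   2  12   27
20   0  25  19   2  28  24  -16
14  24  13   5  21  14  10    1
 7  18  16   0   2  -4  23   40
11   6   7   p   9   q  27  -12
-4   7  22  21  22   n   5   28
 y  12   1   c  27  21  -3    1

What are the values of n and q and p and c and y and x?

Rows 1 and 3 both sum to 102, so that's the common total.
The known cells in row 7 total 101, leaving 102 − 101 = 1 for the blank.
The known cells in column 6 total 77, leaving 102 − 77 = 25 for the blank.
The known cells in row 2 total 74, leaving 102 − 74 = 28 for the blank.
The known cells in column 1 total 76, leaving 102 − 76 = 26 for the blank.
The known cells in row 8 total 85, leaving 102 − 85 = 17 for the blank.
The known cells in row 6 total 73, leaving 102 − 73 = 29 for the blank.

n = 1, q = 25, p = 29, c = 17, y = 26, x = 28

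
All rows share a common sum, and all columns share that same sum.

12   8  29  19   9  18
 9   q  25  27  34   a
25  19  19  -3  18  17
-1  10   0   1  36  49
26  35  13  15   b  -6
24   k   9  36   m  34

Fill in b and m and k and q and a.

Rows 1 and 3 both sum to 95, so that's the common total.
Row 5: 26 + 35 + 13 + 15 − 6 = 83, so its missing entry is 95 − 83 = 12.
Column 6: 18 + 17 + 49 − 6 + 34 = 112, so its missing entry is 95 − 112 = -17.
Column 5: 9 + 34 + 18 + 36 + 12 = 109, so its missing entry is 95 − 109 = -14.
Row 2: 9 + 25 + 27 + 34 − 17 = 78, so its missing entry is 95 − 78 = 17.
Row 6: 24 + 9 + 36 − 14 + 34 = 89, so its missing entry is 95 − 89 = 6.

b = 12, m = -14, k = 6, q = 17, a = -17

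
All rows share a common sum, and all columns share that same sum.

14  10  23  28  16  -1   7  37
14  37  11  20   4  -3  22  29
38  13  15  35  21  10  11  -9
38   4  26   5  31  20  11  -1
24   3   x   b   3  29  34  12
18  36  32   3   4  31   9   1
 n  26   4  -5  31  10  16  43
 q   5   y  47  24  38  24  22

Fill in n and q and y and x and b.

n = 9, q = -21, y = -5, x = 28, b = 1

Rows 1 and 2 both sum to 134, so that's the common total.
Column 4 has 28 + 20 + 35 + 5 + 3 − 5 + 47 = 133; the blank must be 134 − 133 = 1.
Row 5 has 24 + 3 + 1 + 3 + 29 + 34 + 12 = 106; the blank must be 134 − 106 = 28.
Column 3 has 23 + 11 + 15 + 26 + 28 + 32 + 4 = 139; the blank must be 134 − 139 = -5.
Row 8 has 5 − 5 + 47 + 24 + 38 + 24 + 22 = 155; the blank must be 134 − 155 = -21.
Row 7 has 26 + 4 − 5 + 31 + 10 + 16 + 43 = 125; the blank must be 134 − 125 = 9.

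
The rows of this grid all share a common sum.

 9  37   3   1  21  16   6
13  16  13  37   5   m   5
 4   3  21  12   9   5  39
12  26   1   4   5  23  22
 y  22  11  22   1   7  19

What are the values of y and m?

y = 11, m = 4

The complete rows each total 93.
Row 5 is missing 93 − 82 = 11 (since 22 + 11 + 22 + 1 + 7 + 19 = 82).
Row 2 is missing 93 − 89 = 4 (since 13 + 16 + 13 + 37 + 5 + 5 = 89).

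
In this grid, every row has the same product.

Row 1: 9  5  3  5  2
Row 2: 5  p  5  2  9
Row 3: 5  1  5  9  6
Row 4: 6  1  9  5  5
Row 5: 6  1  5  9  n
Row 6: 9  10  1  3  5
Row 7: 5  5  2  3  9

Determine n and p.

n = 5, p = 3

Rows 4 and 7 each multiply to 1350, so every row has product 1350.
Row 5: 6×1×5×9 = 270, so the missing entry is 1350 ÷ 270 = 5.
Row 2: 5×5×2×9 = 450, so the missing entry is 1350 ÷ 450 = 3.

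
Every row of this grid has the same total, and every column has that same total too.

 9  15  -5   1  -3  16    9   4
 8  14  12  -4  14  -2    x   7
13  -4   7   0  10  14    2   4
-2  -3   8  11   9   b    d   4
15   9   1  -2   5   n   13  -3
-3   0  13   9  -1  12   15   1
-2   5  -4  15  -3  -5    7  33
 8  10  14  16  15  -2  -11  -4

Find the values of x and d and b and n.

Rows 1 and 3 both sum to 46, so that's the common total.
Row 2 has 8 + 14 + 12 − 4 + 14 − 2 + 7 = 49; the blank must be 46 − 49 = -3.
Row 5 has 15 + 9 + 1 − 2 + 5 + 13 − 3 = 38; the blank must be 46 − 38 = 8.
Column 6 has 16 − 2 + 14 + 8 + 12 − 5 − 2 = 41; the blank must be 46 − 41 = 5.
Row 4 has -2 − 3 + 8 + 11 + 9 + 5 + 4 = 32; the blank must be 46 − 32 = 14.

x = -3, d = 14, b = 5, n = 8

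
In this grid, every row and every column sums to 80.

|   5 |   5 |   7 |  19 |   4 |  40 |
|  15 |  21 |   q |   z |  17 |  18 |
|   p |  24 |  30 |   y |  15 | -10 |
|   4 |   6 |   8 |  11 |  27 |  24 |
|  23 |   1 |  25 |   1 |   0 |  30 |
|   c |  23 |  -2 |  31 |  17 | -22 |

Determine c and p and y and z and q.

The known cells in column 3 total 68, leaving 80 − 68 = 12 for the blank.
The known cells in row 6 total 47, leaving 80 − 47 = 33 for the blank.
The known cells in column 1 total 80, leaving 80 − 80 = 0 for the blank.
The known cells in row 3 total 59, leaving 80 − 59 = 21 for the blank.
The known cells in row 2 total 83, leaving 80 − 83 = -3 for the blank.

c = 33, p = 0, y = 21, z = -3, q = 12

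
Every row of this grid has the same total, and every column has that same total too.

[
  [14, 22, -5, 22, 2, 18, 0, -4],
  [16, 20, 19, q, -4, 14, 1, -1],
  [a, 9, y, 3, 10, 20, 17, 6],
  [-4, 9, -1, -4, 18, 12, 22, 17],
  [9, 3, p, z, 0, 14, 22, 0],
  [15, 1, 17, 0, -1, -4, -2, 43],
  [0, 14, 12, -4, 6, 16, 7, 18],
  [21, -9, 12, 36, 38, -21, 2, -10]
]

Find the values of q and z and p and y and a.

Rows 1 and 4 both sum to 69, so that's the common total.
Column 1 has 14 + 16 − 4 + 9 + 15 + 0 + 21 = 71; the blank must be 69 − 71 = -2.
Row 3 has -2 + 9 + 3 + 10 + 20 + 17 + 6 = 63; the blank must be 69 − 63 = 6.
Column 3 has -5 + 19 + 6 − 1 + 17 + 12 + 12 = 60; the blank must be 69 − 60 = 9.
Row 5 has 9 + 3 + 9 + 0 + 14 + 22 + 0 = 57; the blank must be 69 − 57 = 12.
Row 2 has 16 + 20 + 19 − 4 + 14 + 1 − 1 = 65; the blank must be 69 − 65 = 4.

q = 4, z = 12, p = 9, y = 6, a = -2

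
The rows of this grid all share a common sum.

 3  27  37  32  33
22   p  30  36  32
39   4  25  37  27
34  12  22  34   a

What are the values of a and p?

a = 30, p = 12

Rows 1 and 3 both add up to 132, so every row sums to 132.
Row 4: 34 + 12 + 22 + 34 = 102, so the missing entry is 132 − 102 = 30.
Row 2: 22 + 30 + 36 + 32 = 120, so the missing entry is 132 − 120 = 12.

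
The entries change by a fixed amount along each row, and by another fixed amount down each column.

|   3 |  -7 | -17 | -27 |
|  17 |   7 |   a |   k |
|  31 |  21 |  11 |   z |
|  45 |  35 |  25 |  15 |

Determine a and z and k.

Along each row the entries change by -10 per step; down each column they change by 14.
Row 2: from 17 at column 1, stepping by -10 to column 3 gives -3.
Row 3: from 31 at column 1, stepping by -10 to column 4 gives 1.
Row 2: from 17 at column 1, stepping by -10 to column 4 gives -13.

a = -3, z = 1, k = -13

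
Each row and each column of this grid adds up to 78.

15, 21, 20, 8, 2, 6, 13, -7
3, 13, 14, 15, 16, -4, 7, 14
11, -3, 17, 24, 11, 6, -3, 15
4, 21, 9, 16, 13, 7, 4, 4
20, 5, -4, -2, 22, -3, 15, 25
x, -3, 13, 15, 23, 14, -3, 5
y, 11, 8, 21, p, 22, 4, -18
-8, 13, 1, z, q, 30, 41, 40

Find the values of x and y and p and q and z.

Column 4 has 8 + 15 + 24 + 16 − 2 + 15 + 21 = 97; the blank must be 78 − 97 = -19.
Row 8 has -8 + 13 + 1 − 19 + 30 + 41 + 40 = 98; the blank must be 78 − 98 = -20.
Column 5 has 2 + 16 + 11 + 13 + 22 + 23 − 20 = 67; the blank must be 78 − 67 = 11.
Row 6 has -3 + 13 + 15 + 23 + 14 − 3 + 5 = 64; the blank must be 78 − 64 = 14.
Row 7 has 11 + 8 + 21 + 11 + 22 + 4 − 18 = 59; the blank must be 78 − 59 = 19.

x = 14, y = 19, p = 11, q = -20, z = -19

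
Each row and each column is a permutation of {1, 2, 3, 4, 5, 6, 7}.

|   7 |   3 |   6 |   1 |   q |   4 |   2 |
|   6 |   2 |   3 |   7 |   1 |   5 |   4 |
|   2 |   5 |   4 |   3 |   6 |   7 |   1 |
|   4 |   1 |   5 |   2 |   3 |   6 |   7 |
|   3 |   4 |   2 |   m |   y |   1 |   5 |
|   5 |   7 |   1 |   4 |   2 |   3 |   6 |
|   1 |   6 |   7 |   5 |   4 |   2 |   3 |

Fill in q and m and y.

q = 5, m = 6, y = 7

For row 1, column 5: row 1 already has {1, 2, 3, 4, 6, 7}; that leaves 5.
At (row 5, col 5): column 5 already has {1, 2, 3, 4, 5, 6}, so the value is 7.
Cell (5,4): row 5 already has {1, 2, 3, 4, 5, 7} → 6.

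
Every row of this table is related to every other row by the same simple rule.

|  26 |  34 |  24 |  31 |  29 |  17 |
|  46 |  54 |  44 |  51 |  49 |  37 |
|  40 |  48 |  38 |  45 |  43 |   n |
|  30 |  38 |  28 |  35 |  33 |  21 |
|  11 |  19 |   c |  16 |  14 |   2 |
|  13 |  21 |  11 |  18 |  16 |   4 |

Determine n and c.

n = 31, c = 9

The difference between any two rows is the same in every column — this is an addition table with the headers hidden.
Row 3 minus row 1 is 43 − 29 = 14, so its entry in column 6 is 17 + 14 = 31.
Row 5 minus row 1 is 14 − 29 = -15, so its entry in column 3 is 24 + (-15) = 9.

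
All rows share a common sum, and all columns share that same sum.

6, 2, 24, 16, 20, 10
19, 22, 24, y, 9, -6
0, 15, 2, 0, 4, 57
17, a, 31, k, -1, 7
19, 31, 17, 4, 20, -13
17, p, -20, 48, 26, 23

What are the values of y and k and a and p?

y = 10, k = 0, a = 24, p = -16

Rows 1 and 3 both sum to 78, so that's the common total.
The known cells in row 2 total 68, leaving 78 − 68 = 10 for the blank.
The known cells in column 4 total 78, leaving 78 − 78 = 0 for the blank.
The known cells in row 4 total 54, leaving 78 − 54 = 24 for the blank.
The known cells in row 6 total 94, leaving 78 − 94 = -16 for the blank.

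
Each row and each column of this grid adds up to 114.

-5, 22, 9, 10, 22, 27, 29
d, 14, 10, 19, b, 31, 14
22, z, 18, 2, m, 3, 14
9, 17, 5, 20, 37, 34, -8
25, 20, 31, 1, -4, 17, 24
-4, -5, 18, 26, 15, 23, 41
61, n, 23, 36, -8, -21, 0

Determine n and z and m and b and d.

n = 23, z = 23, m = 32, b = 20, d = 6

Row 7 has 61 + 23 + 36 − 8 − 21 + 0 = 91; the blank must be 114 − 91 = 23.
Column 2 has 22 + 14 + 17 + 20 − 5 + 23 = 91; the blank must be 114 − 91 = 23.
Row 3 has 22 + 23 + 18 + 2 + 3 + 14 = 82; the blank must be 114 − 82 = 32.
Column 5 has 22 + 32 + 37 − 4 + 15 − 8 = 94; the blank must be 114 − 94 = 20.
Row 2 has 14 + 10 + 19 + 20 + 31 + 14 = 108; the blank must be 114 − 108 = 6.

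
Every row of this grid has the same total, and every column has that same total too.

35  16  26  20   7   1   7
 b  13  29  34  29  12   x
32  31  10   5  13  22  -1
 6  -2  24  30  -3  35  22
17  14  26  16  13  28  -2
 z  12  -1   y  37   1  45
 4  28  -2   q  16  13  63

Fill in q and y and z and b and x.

Rows 1 and 3 both sum to 112, so that's the common total.
Column 7: 7 − 1 + 22 − 2 + 45 + 63 = 134, so its missing entry is 112 − 134 = -22.
Row 2: 13 + 29 + 34 + 29 + 12 − 22 = 95, so its missing entry is 112 − 95 = 17.
Column 1: 35 + 17 + 32 + 6 + 17 + 4 = 111, so its missing entry is 112 − 111 = 1.
Row 6: 1 + 12 − 1 + 37 + 1 + 45 = 95, so its missing entry is 112 − 95 = 17.
Row 7: 4 + 28 − 2 + 16 + 13 + 63 = 122, so its missing entry is 112 − 122 = -10.

q = -10, y = 17, z = 1, b = 17, x = -22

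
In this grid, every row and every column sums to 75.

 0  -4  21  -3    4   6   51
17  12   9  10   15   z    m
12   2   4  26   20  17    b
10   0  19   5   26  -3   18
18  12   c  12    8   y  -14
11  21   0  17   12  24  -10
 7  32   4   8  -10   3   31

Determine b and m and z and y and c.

b = -6, m = 5, z = 7, y = 21, c = 18

The known cells in column 3 total 57, leaving 75 − 57 = 18 for the blank.
The known cells in row 5 total 54, leaving 75 − 54 = 21 for the blank.
The known cells in column 6 total 68, leaving 75 − 68 = 7 for the blank.
The known cells in row 3 total 81, leaving 75 − 81 = -6 for the blank.
The known cells in row 2 total 70, leaving 75 − 70 = 5 for the blank.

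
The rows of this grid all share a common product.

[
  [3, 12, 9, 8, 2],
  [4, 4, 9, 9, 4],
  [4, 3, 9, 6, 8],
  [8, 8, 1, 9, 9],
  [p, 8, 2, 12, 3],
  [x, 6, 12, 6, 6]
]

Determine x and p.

Rows 2 and 4 each multiply to 5184, so every row has product 5184.
Row 6: 6×12×6×6 = 2592, so the missing entry is 5184 ÷ 2592 = 2.
Row 5: 8×2×12×3 = 576, so the missing entry is 5184 ÷ 576 = 9.

x = 2, p = 9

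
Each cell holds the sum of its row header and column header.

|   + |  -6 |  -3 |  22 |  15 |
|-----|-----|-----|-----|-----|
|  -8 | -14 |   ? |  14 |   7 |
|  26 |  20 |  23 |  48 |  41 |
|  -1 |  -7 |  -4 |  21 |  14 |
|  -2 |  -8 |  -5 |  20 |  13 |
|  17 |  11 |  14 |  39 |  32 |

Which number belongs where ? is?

-8 + (-3) = -11.

-11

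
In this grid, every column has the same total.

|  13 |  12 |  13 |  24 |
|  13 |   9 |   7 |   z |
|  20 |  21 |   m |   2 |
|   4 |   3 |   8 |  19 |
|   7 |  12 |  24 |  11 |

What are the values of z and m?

Column 1 sums to 57 and so does column 2; that's the common total.
In column 4 the known cells total 56, leaving 57 − 56 = 1.
In column 3 the known cells total 52, leaving 57 − 52 = 5.

z = 1, m = 5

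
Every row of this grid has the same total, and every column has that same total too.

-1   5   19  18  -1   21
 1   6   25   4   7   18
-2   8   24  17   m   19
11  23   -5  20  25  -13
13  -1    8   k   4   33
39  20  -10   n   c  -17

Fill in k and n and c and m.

Rows 1 and 2 both sum to 61, so that's the common total.
The known cells in row 3 total 66, leaving 61 − 66 = -5 for the blank.
The known cells in column 5 total 30, leaving 61 − 30 = 31 for the blank.
The known cells in row 6 total 63, leaving 61 − 63 = -2 for the blank.
The known cells in row 5 total 57, leaving 61 − 57 = 4 for the blank.

k = 4, n = -2, c = 31, m = -5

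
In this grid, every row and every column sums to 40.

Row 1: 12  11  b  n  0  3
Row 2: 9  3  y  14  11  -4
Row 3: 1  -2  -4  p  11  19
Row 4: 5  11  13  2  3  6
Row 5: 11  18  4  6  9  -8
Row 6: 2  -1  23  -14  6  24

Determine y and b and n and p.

y = 7, b = -3, n = 17, p = 15

The known cells in row 3 total 25, leaving 40 − 25 = 15 for the blank.
The known cells in row 2 total 33, leaving 40 − 33 = 7 for the blank.
The known cells in column 3 total 43, leaving 40 − 43 = -3 for the blank.
The known cells in row 1 total 23, leaving 40 − 23 = 17 for the blank.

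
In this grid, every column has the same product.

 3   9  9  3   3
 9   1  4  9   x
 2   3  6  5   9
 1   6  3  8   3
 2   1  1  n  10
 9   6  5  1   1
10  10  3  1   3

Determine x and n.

Columns 1 and 2 each multiply to 9720, so every column has product 9720.
Column 5: 3×9×3×10×1×3 = 2430, so the missing entry is 9720 ÷ 2430 = 4.
Column 4: 3×9×5×8×1×1 = 1080, so the missing entry is 9720 ÷ 1080 = 9.

x = 4, n = 9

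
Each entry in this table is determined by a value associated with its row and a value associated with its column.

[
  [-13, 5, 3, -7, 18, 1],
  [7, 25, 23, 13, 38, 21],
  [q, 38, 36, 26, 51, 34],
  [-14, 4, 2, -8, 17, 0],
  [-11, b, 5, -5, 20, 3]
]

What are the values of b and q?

The difference between any two rows is the same in every column — this is an addition table with the headers hidden.
Row 5 minus row 1 is -5 − (-7) = 2, so its entry in column 2 is 5 + 2 = 7.
Row 3 minus row 1 is 26 − (-7) = 33, so its entry in column 1 is -13 + 33 = 20.

b = 7, q = 20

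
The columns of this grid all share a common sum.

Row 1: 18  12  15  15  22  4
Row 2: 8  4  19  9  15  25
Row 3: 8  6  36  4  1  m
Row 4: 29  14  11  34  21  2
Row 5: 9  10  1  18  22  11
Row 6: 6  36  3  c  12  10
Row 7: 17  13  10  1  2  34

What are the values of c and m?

c = 14, m = 9

Columns 1 and 2 both add up to 95, so every column sums to 95.
Column 4: 15 + 9 + 4 + 34 + 18 + 1 = 81, so the missing entry is 95 − 81 = 14.
Column 6: 4 + 25 + 2 + 11 + 10 + 34 = 86, so the missing entry is 95 − 86 = 9.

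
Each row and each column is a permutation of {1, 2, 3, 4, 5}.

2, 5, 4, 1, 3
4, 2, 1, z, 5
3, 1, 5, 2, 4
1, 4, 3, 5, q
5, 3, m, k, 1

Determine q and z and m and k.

q = 2, z = 3, m = 2, k = 4

At (row 2, col 4): row 2 already has {1, 2, 4, 5}, so the value is 3.
For row 4, column 5: row 4 already has {1, 3, 4, 5}; that leaves 2.
For row 5, column 3: column 3 already has {1, 3, 4, 5}; that leaves 2.
For row 5, column 4: row 5 already has {1, 2, 3, 5}; that leaves 4.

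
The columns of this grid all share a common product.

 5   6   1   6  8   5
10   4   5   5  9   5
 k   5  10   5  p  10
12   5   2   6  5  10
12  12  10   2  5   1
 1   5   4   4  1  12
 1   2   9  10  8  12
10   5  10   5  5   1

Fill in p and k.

p = 5, k = 5

Columns 2 and 6 each multiply to 360000, so every column has product 360000.
Column 5: 8×9×5×5×1×8×5 = 72000, so the missing entry is 360000 ÷ 72000 = 5.
Column 1: 5×10×12×12×1×1×10 = 72000, so the missing entry is 360000 ÷ 72000 = 5.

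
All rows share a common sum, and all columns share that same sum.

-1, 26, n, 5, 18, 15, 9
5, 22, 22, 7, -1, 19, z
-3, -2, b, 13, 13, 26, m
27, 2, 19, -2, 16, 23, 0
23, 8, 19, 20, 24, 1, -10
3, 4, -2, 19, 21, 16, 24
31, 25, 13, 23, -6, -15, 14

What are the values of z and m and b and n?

Rows 4 and 5 both sum to 85, so that's the common total.
The known cells in row 2 total 74, leaving 85 − 74 = 11 for the blank.
The known cells in row 1 total 72, leaving 85 − 72 = 13 for the blank.
The known cells in column 7 total 48, leaving 85 − 48 = 37 for the blank.
The known cells in row 3 total 84, leaving 85 − 84 = 1 for the blank.

z = 11, m = 37, b = 1, n = 13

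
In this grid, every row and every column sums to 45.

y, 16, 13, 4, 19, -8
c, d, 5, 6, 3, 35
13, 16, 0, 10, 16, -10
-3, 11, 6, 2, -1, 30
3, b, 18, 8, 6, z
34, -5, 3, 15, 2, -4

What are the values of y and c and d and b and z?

Row 1: 16 + 13 + 4 + 19 − 8 = 44, so its missing entry is 45 − 44 = 1.
Column 6: -8 + 35 − 10 + 30 − 4 = 43, so its missing entry is 45 − 43 = 2.
Column 1: 1 + 13 − 3 + 3 + 34 = 48, so its missing entry is 45 − 48 = -3.
Row 2: -3 + 5 + 6 + 3 + 35 = 46, so its missing entry is 45 − 46 = -1.
Row 5: 3 + 18 + 8 + 6 + 2 = 37, so its missing entry is 45 − 37 = 8.

y = 1, c = -3, d = -1, b = 8, z = 2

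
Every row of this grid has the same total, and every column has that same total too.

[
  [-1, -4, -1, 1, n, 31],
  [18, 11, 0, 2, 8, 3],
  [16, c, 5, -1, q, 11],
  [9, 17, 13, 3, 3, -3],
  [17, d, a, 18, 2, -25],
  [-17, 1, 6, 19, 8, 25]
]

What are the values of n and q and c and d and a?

n = 16, q = 5, c = 6, d = 11, a = 19

Rows 2 and 4 both sum to 42, so that's the common total.
The known cells in row 1 total 26, leaving 42 − 26 = 16 for the blank.
The known cells in column 5 total 37, leaving 42 − 37 = 5 for the blank.
The known cells in row 3 total 36, leaving 42 − 36 = 6 for the blank.
The known cells in column 3 total 23, leaving 42 − 23 = 19 for the blank.
The known cells in row 5 total 31, leaving 42 − 31 = 11 for the blank.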